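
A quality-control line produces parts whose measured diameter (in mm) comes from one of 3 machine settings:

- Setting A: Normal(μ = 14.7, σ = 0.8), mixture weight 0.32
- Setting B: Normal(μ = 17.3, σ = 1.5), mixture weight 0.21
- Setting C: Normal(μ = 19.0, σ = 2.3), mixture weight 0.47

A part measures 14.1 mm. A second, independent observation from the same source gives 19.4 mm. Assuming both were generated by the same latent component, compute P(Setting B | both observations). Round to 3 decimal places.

0.285

Posterior ∝ prior × likelihood, so P(k | x) ∝ π_k f_k(x); normalise over all components.
Since both observations come from the same component, the likelihood for component k is f_k(x₁)·f_k(x₂).
  L_A = [(1/(0.8·√(2π)))·exp(−(14.1−14.7)²/(2·0.8²)) = 0.498678·exp(-0.28125) = 0.376422] × [1.59532e-08] = 6.00513e-09
  L_B = [(1/(1.5·√(2π)))·exp(−(14.1−17.3)²/(2·1.5²)) = 0.265962·exp(-2.27556) = 0.0273248] × [0.0998183] = 0.00272752
  L_C = [(1/(2.3·√(2π)))·exp(−(14.1−19.0)²/(2·2.3²)) = 0.173453·exp(-2.26938) = 0.017931] × [0.17085] = 0.00306351
Weight by the priors:
  π_A·L_A = 0.32 × 6.00513e-09 = 1.92164e-09
  π_B·L_B = 0.21 × 0.00272752 = 0.000572779
  π_C·L_C = 0.47 × 0.00306351 = 0.00143985
Evidence: 1.92164e-09 + 0.000572779 + 0.00143985 = 0.00201263
P(Setting B | x₁, x₂) = 0.000572779 / 0.00201263 ≈ 0.285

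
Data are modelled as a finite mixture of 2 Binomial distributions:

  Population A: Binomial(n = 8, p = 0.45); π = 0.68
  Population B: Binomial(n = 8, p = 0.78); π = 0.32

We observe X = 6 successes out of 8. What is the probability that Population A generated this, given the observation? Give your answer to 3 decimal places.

The responsibility of component k is w_k f_k(x) divided by Σ_j w_j f_j(x).
Evaluate each component's likelihood at the observed value:
  p_A = C(8,6)·0.45^6·0.55^2 = 28·0.00830377·0.3025 = 0.0703329
  p_B = C(8,6)·0.78^6·0.22^2 = 28·0.2252·0.0484 = 0.30519
Prior × likelihood for each component:
  w_A·p_A = 0.68 × 0.0703329 = 0.0478264
  w_B·p_B = 0.32 × 0.30519 = 0.097661
Denominator: 0.0478264 + 0.097661 = 0.145487
P(Population A | 6 successes out of 8) = 0.0478264 / 0.145487 ≈ 0.329

0.329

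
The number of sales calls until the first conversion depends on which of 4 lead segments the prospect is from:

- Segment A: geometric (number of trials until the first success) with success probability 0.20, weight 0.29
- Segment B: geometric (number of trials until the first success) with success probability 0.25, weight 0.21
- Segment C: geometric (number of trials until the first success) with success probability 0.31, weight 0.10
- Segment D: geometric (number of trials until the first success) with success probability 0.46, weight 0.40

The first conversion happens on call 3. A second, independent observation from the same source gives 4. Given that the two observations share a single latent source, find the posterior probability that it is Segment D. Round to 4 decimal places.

Apply Bayes' rule: the posterior for each component is proportional to its prior times its likelihood at x.
Since both observations come from the same component, the likelihood for component k is f_k(x₁)·f_k(x₂).
  f_A = [0.20·(1−0.20)^2 = 0.20·0.64 = 0.128] × [0.1024] = 0.0131072
  f_B = [0.25·(1−0.25)^2 = 0.25·0.5625 = 0.140625] × [0.105469] = 0.0148315
  f_C = [0.31·(1−0.31)^2 = 0.31·0.4761 = 0.147591] × [0.101838] = 0.0150303
  f_D = [0.46·(1−0.46)^2 = 0.46·0.2916 = 0.134136] × [0.0724334] = 0.00971593
Weight by the priors:
  w_A·f_A = 0.29 × 0.0131072 = 0.00380109
  w_B·f_B = 0.21 × 0.0148315 = 0.00311462
  w_C·f_C = 0.10 × 0.0150303 = 0.00150303
  w_D·f_D = 0.40 × 0.00971593 = 0.00388637
Marginal: 0.00380109 + 0.00311462 + 0.00150303 + 0.00388637 = 0.0123051
So the posterior for Segment D is 0.00388637 / 0.0123051 ≈ 0.3158.

0.3158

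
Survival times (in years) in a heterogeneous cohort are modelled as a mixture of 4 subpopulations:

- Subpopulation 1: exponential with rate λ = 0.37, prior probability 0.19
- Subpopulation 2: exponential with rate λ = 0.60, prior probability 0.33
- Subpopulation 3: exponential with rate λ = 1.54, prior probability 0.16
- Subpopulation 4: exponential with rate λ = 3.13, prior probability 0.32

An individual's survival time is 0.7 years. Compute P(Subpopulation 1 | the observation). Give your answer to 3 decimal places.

0.143

By Bayes' theorem, P(k | x) = π_k f_k(x) / Σ_j π_j f_j(x).
Exponential densities:
  f_1 = 0.285575
  f_2 = 0.394228
  f_3 = 0.524024
  f_4 = 0.349949
Unnormalised posteriors:
  π_1·f_1 = 0.19 × 0.285575 = 0.0542592
  π_2·f_2 = 0.33 × 0.394228 = 0.130095
  π_3·f_3 = 0.16 × 0.524024 = 0.0838439
  π_4·f_4 = 0.32 × 0.349949 = 0.111984
Normaliser: 0.0542592 + 0.130095 + 0.0838439 + 0.111984 = 0.380182
Responsibility of Subpopulation 1: 0.0542592 / 0.380182 ≈ 0.143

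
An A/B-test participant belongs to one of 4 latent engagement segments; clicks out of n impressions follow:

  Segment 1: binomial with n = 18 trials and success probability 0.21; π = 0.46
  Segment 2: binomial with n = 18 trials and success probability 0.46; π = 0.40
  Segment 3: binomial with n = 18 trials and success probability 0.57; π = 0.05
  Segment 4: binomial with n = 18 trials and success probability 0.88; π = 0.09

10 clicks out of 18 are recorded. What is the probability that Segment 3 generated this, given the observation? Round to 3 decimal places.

By Bayes' theorem, P(k | x) = π_k f_k(x) / Σ_j π_j f_j(x).
Component likelihoods at x = 10 clicks out of 18:
  L_1 = 0.0011073
  L_2 = 0.13421
  L_3 = 0.185163
  L_4 = 0.000524003
Multiply by the mixture weights:
  π_1·L_1 = 0.46 × 0.0011073 = 0.00050936
  π_2·L_2 = 0.40 × 0.13421 = 0.0536841
  π_3·L_3 = 0.05 × 0.185163 = 0.00925814
  π_4·L_4 = 0.09 × 0.000524003 = 4.71603e-05
Normaliser: 0.00050936 + 0.0536841 + 0.00925814 + 4.71603e-05 = 0.0634988
P(Segment 3 | 10 clicks out of 18) = 0.00925814 / 0.0634988 ≈ 0.146

0.146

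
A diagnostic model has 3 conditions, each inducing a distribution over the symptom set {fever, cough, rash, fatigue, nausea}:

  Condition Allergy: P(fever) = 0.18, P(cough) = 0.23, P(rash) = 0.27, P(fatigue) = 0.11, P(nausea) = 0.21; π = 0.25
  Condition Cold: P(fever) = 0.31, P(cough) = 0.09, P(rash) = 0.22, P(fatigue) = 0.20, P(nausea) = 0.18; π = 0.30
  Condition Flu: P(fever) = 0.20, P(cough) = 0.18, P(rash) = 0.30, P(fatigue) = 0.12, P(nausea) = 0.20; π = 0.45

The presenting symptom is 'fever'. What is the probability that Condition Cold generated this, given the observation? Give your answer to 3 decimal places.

0.408

By Bayes' theorem, P(k | x) = π_k f_k(x) / Σ_j π_j f_j(x).
Component likelihoods at x = 'fever':
  L_Allergy = 0.18
  L_Cold = 0.31
  L_Flu = 0.2
Prior × likelihood for each component:
  π_Allergy·L_Allergy = 0.25 × 0.18 = 0.045
  π_Cold·L_Cold = 0.30 × 0.31 = 0.093
  π_Flu·L_Flu = 0.45 × 0.2 = 0.09
Marginal: 0.045 + 0.093 + 0.09 = 0.228
P(Condition Cold | 'fever') = 0.093 / 0.228 ≈ 0.408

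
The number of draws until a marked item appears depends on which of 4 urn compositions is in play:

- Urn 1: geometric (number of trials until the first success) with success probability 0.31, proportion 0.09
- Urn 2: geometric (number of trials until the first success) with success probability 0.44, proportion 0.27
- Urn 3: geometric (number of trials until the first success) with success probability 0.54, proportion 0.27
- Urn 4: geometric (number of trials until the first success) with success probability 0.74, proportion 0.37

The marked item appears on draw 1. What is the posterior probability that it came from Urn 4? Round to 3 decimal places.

P(component k | x) = π_k·f_k(x) / marginal(x), where marginal(x) = Σ_j π_j·f_j(x).
Geometric probabilities:
  f_1 = 0.31·(1−0.31)^0 = 0.31·1 = 0.31
  f_2 = 0.44·(1−0.44)^0 = 0.44·1 = 0.44
  f_3 = 0.54·(1−0.54)^0 = 0.54·1 = 0.54
  f_4 = 0.74·(1−0.74)^0 = 0.74·1 = 0.74
Weight by the priors:
  π_1·f_1 = 0.09 × 0.31 = 0.0279
  π_2·f_2 = 0.27 × 0.44 = 0.1188
  π_3·f_3 = 0.27 × 0.54 = 0.1458
  π_4·f_4 = 0.37 × 0.74 = 0.2738
Marginal: 0.0279 + 0.1188 + 0.1458 + 0.2738 = 0.5663
P(Urn 4 | the observation) = 0.2738 / 0.5663 ≈ 0.483

0.483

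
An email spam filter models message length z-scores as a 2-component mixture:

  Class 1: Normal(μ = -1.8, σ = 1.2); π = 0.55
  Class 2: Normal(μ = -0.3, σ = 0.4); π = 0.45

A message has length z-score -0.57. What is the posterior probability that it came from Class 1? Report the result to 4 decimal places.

0.2323

By Bayes' theorem, P(k | x) = π_k f_k(x) / Σ_j π_j f_j(x).
Evaluate each component's likelihood at the observed value:
  L_1 = 0.196602
  L_2 = 0.794168
Weight by the priors:
  π_1·L_1 = 0.55 × 0.196602 = 0.108131
  π_2·L_2 = 0.45 × 0.794168 = 0.357376
Sum: 0.108131 + 0.357376 = 0.465507
P(Class 1 | data) ≈ 0.2323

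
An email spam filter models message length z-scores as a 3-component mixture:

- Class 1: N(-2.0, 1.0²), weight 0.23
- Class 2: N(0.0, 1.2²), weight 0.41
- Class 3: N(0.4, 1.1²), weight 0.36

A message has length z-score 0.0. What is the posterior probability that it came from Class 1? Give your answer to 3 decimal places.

0.046

Apply Bayes' rule: the posterior for each component is proportional to its prior times its likelihood at x.
Evaluate each component's likelihood at the observed value:
  L_1 = 0.053991
  L_2 = 0.332452
  L_3 = 0.339472
Prior × likelihood for each component:
  π_1·L_1 = 0.23 × 0.053991 = 0.0124179
  π_2·L_2 = 0.41 × 0.332452 = 0.136305
  π_3·L_3 = 0.36 × 0.339472 = 0.12221
Denominator: 0.0124179 + 0.136305 + 0.12221 = 0.270933
So the posterior for Class 1 is 0.0124179 / 0.270933 ≈ 0.046.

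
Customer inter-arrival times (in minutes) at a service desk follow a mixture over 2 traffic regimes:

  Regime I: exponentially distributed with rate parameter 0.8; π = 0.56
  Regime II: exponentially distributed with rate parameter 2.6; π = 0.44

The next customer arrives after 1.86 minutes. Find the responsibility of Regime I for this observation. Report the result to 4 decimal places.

0.9176

Apply Bayes' rule: the posterior for each component is proportional to its prior times its likelihood at x.
Evaluate each component's likelihood at the observed value:
  p_I = 0.180659
  p_II = 0.0206407
Unnormalised posteriors:
  w_I·p_I = 0.56 × 0.180659 = 0.101169
  w_II·p_II = 0.44 × 0.0206407 = 0.00908192
Normaliser: 0.101169 + 0.00908192 = 0.110251
P(Regime I | data) = 0.101169 / 0.110251 ≈ 0.9176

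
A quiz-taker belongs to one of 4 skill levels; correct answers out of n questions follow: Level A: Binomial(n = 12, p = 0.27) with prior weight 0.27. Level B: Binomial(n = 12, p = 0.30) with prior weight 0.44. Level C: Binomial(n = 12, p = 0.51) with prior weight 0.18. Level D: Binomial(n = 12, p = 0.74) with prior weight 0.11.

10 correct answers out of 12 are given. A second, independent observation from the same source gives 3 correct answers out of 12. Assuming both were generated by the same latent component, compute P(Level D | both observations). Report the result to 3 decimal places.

Posterior ∝ prior × likelihood, so P(k | x) ∝ π_k f_k(x); normalise over all components.
Since both observations come from the same component, the likelihood for component k is f_k(x₁)·f_k(x₂).
  L_A = [C(12,10)·0.27^10·0.73^2 = 66·2.05891e-06·0.5329 = 7.24148e-05] × [0.254929] = 1.84607e-05
  L_B = [C(12,10)·0.30^10·0.70^2 = 66·5.9049e-06·0.49 = 0.000190964] × [0.2397] = 4.57743e-05
  L_C = [C(12,10)·0.51^10·0.49^2 = 66·0.00119042·0.2401 = 0.0188642] × [0.0475224] = 0.00089647
  L_D = [C(12,10)·0.74^10·0.26^2 = 66·0.0492399·0.0676 = 0.219689] × [0.000484036] = 0.000106337
Unnormalised posteriors:
  π_A·L_A = 0.27 × 1.84607e-05 = 4.98438e-06
  π_B·L_B = 0.44 × 4.57743e-05 = 2.01407e-05
  π_C·L_C = 0.18 × 0.00089647 = 0.000161365
  π_D·L_D = 0.11 × 0.000106337 = 1.16971e-05
Normaliser: 4.98438e-06 + 2.01407e-05 + 0.000161365 + 1.16971e-05 = 0.000198187
P(Level D | x₁,x₂) = 1.16971e-05 / 0.000198187 ≈ 0.059

0.059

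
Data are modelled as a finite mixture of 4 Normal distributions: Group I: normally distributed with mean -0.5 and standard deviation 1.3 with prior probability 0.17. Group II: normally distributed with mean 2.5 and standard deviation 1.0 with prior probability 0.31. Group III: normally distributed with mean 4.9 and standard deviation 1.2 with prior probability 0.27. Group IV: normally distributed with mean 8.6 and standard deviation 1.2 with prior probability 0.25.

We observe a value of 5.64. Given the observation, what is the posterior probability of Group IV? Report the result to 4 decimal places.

Apply Bayes' rule: the posterior for each component is proportional to its prior times its likelihood at x.
Evaluate each component's likelihood at the observed value:
  L_I = 4.39505e-06
  L_II = 0.00288353
  L_III = 0.274886
  L_IV = 0.0158675
Unnormalised posteriors:
  π_I·L_I = 0.17 × 4.39505e-06 = 7.47159e-07
  π_II·L_II = 0.31 × 0.00288353 = 0.000893896
  π_III·L_III = 0.27 × 0.274886 = 0.0742192
  π_IV·L_IV = 0.25 × 0.0158675 = 0.00396687
Evidence: 7.47159e-07 + 0.000893896 + 0.0742192 + 0.00396687 = 0.0790807
Responsibility of Group IV: 0.00396687 / 0.0790807 ≈ 0.0502

0.0502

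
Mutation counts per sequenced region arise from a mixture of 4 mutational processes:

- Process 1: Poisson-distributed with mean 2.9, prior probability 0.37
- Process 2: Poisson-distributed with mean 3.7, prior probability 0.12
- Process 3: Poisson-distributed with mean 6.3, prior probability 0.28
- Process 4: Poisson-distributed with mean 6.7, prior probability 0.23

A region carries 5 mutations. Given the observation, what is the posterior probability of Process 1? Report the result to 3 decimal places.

0.275

Posterior ∝ prior × likelihood, so P(k | x) ∝ w_k f_k(x); normalise over all components.
Evaluate each component's likelihood at the observed value:
  L_1 = e^(−2.9)·2.9^5/5! = 0.0940491
  L_2 = e^(−3.7)·3.7^5/5! = 0.142869
  L_3 = e^(−6.3)·6.3^5/5! = 0.151868
  L_4 = e^(−6.7)·6.7^5/5! = 0.13849
Unnormalised posteriors:
  w_1·L_1 = 0.37 × 0.0940491 = 0.0347982
  w_2·L_2 = 0.12 × 0.142869 = 0.0171443
  w_3·L_3 = 0.28 × 0.151868 = 0.042523
  w_4·L_4 = 0.23 × 0.13849 = 0.0318528
Normaliser: 0.0347982 + 0.0171443 + 0.042523 + 0.0318528 = 0.126318
P(Process 1 | the observation) ≈ 0.275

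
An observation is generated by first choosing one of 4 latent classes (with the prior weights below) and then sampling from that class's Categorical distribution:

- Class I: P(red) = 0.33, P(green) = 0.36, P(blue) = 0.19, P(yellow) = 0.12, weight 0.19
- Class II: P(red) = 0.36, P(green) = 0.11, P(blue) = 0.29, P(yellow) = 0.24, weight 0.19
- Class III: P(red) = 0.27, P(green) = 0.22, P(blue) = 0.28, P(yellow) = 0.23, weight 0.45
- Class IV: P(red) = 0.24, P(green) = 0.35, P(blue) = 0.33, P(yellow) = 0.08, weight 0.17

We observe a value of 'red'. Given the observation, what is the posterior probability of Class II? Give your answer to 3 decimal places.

P(component k | x) = P(Z=k)·f_k(x) / marginal(x), where marginal(x) = Σ_j P(Z=j)·f_j(x).
Categorical probabilities:
  f_I = P(red | comp) = 0.33
  f_II = P(red | comp) = 0.36
  f_III = P(red | comp) = 0.27
  f_IV = P(red | comp) = 0.24
Prior × likelihood for each component:
  P(Z=I)·f_I = 0.19 × 0.33 = 0.0627
  P(Z=II)·f_II = 0.19 × 0.36 = 0.0684
  P(Z=III)·f_III = 0.45 × 0.27 = 0.1215
  P(Z=IV)·f_IV = 0.17 × 0.24 = 0.0408
Denominator: 0.0627 + 0.0684 + 0.1215 + 0.0408 = 0.2934
Responsibility of Class II: 0.0684 / 0.2934 ≈ 0.233

0.233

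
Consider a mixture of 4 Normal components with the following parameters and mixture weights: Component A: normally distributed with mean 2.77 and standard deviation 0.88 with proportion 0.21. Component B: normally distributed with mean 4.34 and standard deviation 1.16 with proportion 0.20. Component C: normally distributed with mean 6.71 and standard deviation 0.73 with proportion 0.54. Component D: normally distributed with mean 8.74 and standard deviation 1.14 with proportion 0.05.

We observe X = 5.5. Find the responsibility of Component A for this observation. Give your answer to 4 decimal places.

0.0066

By Bayes' theorem, P(k | x) = π_k f_k(x) / Σ_j π_j f_j(x).
Normal densities:
  p_A = (1/(0.88·√(2π)))·exp(−(5.5−2.77)²/(2·0.88²)) = 0.453344·exp(-4.81205) = 0.00368622
  p_B = (1/(1.16·√(2π)))·exp(−(5.5−4.34)²/(2·1.16²)) = 0.343916·exp(-0.50000) = 0.208595
  p_C = (1/(0.73·√(2π)))·exp(−(5.5−6.71)²/(2·0.73²)) = 0.546496·exp(-1.37371) = 0.138354
  p_D = (1/(1.14·√(2π)))·exp(−(5.5−8.74)²/(2·1.14²)) = 0.349949·exp(-4.03878) = 0.00616573
Weight by the priors:
  π_A·p_A = 0.21 × 0.00368622 = 0.000774107
  π_B·p_B = 0.20 × 0.208595 = 0.0417191
  π_C·p_C = 0.54 × 0.138354 = 0.0747113
  π_D·p_D = 0.05 × 0.00616573 = 0.000308287
Sum: 0.000774107 + 0.0417191 + 0.0747113 + 0.000308287 = 0.117513
Responsibility of Component A: 0.000774107 / 0.117513 ≈ 0.0066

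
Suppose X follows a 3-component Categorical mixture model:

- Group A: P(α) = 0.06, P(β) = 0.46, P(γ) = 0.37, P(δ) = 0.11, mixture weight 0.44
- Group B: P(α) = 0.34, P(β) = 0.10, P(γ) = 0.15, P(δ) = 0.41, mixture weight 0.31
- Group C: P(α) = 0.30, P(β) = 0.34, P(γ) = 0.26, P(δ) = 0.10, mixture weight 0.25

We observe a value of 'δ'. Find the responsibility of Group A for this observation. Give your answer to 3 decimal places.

Posterior ∝ prior × likelihood, so P(k | x) ∝ π_k f_k(x); normalise over all components.
Evaluate each component's likelihood at the observed value:
  f_A = P(δ | comp) = 0.11
  f_B = P(δ | comp) = 0.41
  f_C = P(δ | comp) = 0.10
Unnormalised posteriors:
  π_A·f_A = 0.44 × 0.11 = 0.0484
  π_B·f_B = 0.31 × 0.41 = 0.1271
  π_C·f_C = 0.25 × 0.1 = 0.025
Evidence: 0.0484 + 0.1271 + 0.025 = 0.2005
P(Group A | 'δ') ≈ 0.241

0.241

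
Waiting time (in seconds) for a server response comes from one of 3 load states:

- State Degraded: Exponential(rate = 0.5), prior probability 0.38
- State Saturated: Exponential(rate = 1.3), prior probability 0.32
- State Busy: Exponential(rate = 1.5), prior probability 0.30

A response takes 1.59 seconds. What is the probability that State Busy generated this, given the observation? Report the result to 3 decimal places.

The responsibility of component k is w_k f_k(x) divided by Σ_j w_j f_j(x).
Exponential densities:
  f_Degraded = 0.5·e^(−0.5·1.59) = 0.5·e^(−0.7950) = 0.225791
  f_Saturated = 1.3·e^(−1.3·1.59) = 1.3·e^(−2.0670) = 0.164534
  f_Busy = 1.5·e^(−1.5·1.59) = 1.5·e^(−2.3850) = 0.138133
Unnormalised posteriors:
  w_Degraded·f_Degraded = 0.38 × 0.225791 = 0.0858004
  w_Saturated·f_Saturated = 0.32 × 0.164534 = 0.052651
  w_Busy·f_Busy = 0.30 × 0.138133 = 0.04144
Normaliser: 0.0858004 + 0.052651 + 0.04144 = 0.179891
So the posterior for State Busy is 0.04144 / 0.179891 ≈ 0.230.

0.230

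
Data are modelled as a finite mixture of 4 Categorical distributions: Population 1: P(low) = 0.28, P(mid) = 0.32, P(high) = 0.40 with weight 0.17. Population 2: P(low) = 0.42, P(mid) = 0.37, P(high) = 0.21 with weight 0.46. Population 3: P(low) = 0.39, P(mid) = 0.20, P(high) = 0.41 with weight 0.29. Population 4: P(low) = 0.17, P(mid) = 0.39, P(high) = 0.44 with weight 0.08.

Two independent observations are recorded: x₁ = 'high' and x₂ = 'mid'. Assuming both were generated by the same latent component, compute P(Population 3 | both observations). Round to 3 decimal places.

Apply Bayes' rule: the posterior for each component is proportional to its prior times its likelihood at x.
Since both observations come from the same component, the likelihood for component k is f_k(x₁)·f_k(x₂).
  L_1 = [P(high | comp) = 0.40] × [0.32] = 0.128
  L_2 = [P(high | comp) = 0.21] × [0.37] = 0.0777
  L_3 = [P(high | comp) = 0.41] × [0.2] = 0.082
  L_4 = [P(high | comp) = 0.44] × [0.39] = 0.1716
Weight by the priors:
  w_1·L_1 = 0.17 × 0.128 = 0.02176
  w_2·L_2 = 0.46 × 0.0777 = 0.035742
  w_3·L_3 = 0.29 × 0.082 = 0.02378
  w_4·L_4 = 0.08 × 0.1716 = 0.013728
Denominator: 0.02176 + 0.035742 + 0.02378 + 0.013728 = 0.09501
Responsibility of Population 3: 0.02378 / 0.09501 ≈ 0.250

0.250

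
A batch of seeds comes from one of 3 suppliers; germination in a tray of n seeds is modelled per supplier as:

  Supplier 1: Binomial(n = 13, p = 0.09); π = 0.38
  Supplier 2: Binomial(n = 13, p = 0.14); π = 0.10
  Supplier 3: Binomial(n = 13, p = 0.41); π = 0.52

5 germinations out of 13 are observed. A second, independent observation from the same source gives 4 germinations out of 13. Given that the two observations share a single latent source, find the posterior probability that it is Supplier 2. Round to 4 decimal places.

0.0073

By Bayes' theorem, P(k | x) = π_k f_k(x) / Σ_j π_j f_j(x).
Since both observations come from the same component, the likelihood for component k is f_k(x₁)·f_k(x₂).
  f_1 = [C(13,5)·0.09^5·0.91^8 = 1287·5.9049e-06·0.470253 = 0.00357373] × [0.0200747] = 7.17416e-05
  f_2 = [C(13,5)·0.14^5·0.86^8 = 1287·5.37824e-05·0.299218 = 0.0207113] × [0.0706813] = 0.0014639
  f_3 = [C(13,5)·0.41^5·0.59^8 = 1287·0.0115856·0.014683 = 0.218934] × [0.175029] = 0.0383198
Weight by the priors:
  π_1·f_1 = 0.38 × 7.17416e-05 = 2.72618e-05
  π_2·f_2 = 0.10 × 0.0014639 = 0.00014639
  π_3·f_3 = 0.52 × 0.0383198 = 0.0199263
Denominator: 2.72618e-05 + 0.00014639 + 0.0199263 = 0.0201
P(Supplier 2 | data) = 0.00014639 / 0.0201 ≈ 0.0073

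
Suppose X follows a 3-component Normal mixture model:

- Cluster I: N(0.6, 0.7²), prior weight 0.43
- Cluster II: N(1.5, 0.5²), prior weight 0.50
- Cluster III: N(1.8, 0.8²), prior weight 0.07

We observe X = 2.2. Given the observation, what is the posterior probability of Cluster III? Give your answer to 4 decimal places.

0.1552

Apply Bayes' rule: the posterior for each component is proportional to its prior times its likelihood at x.
Evaluate each component's likelihood at the observed value:
  p_I = 0.0418147
  p_II = 0.299455
  p_III = 0.440082
Weight by the priors:
  w_I·p_I = 0.43 × 0.0418147 = 0.0179803
  w_II·p_II = 0.50 × 0.299455 = 0.149727
  w_III·p_III = 0.07 × 0.440082 = 0.0308057
Marginal: 0.0179803 + 0.149727 + 0.0308057 = 0.198513
P(Cluster III | the observation) ≈ 0.1552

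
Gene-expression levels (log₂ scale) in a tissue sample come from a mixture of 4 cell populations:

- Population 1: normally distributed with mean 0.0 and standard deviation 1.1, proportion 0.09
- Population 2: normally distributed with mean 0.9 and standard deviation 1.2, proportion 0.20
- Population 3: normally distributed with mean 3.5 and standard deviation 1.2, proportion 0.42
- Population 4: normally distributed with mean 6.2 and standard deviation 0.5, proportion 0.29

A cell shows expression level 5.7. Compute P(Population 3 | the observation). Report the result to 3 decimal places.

P(component k | x) = π_k·f_k(x) / marginal(x), where marginal(x) = Σ_j π_j·f_j(x).
Evaluate each component's likelihood at the observed value:
  L_1 = (1/(1.1·√(2π)))·exp(−(5.7−0.0)²/(2·1.1²)) = 0.362675·exp(-13.42562) = 5.35605e-07
  L_2 = (1/(1.2·√(2π)))·exp(−(5.7−0.9)²/(2·1.2²)) = 0.332452·exp(-8.00000) = 0.000111525
  L_3 = (1/(1.2·√(2π)))·exp(−(5.7−3.5)²/(2·1.2²)) = 0.332452·exp(-1.68056) = 0.061926
  L_4 = (1/(0.5·√(2π)))·exp(−(5.7−6.2)²/(2·0.5²)) = 0.797885·exp(-0.50000) = 0.483941
Multiply by the mixture weights:
  π_1·L_1 = 0.09 × 5.35605e-07 = 4.82045e-08
  π_2·L_2 = 0.20 × 0.000111525 = 2.2305e-05
  π_3·L_3 = 0.42 × 0.061926 = 0.0260089
  π_4·L_4 = 0.29 × 0.483941 = 0.140343
Evidence: 4.82045e-08 + 2.2305e-05 + 0.0260089 + 0.140343 = 0.166374
So the posterior for Population 3 is 0.0260089 / 0.166374 ≈ 0.156.

0.156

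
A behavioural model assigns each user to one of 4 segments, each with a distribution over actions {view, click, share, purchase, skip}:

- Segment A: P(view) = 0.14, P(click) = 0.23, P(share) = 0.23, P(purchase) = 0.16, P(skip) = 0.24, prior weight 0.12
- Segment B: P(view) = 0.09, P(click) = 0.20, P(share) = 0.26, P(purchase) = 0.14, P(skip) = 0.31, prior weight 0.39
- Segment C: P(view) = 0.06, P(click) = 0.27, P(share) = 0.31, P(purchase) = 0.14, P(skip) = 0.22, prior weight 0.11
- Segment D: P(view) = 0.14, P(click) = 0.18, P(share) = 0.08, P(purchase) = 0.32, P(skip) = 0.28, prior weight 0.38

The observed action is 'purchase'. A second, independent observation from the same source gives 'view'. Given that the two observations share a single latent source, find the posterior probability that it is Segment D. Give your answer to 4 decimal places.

0.6663

Apply Bayes' rule: the posterior for each component is proportional to its prior times its likelihood at x.
Since both observations come from the same component, the likelihood for component k is f_k(x₁)·f_k(x₂).
  p_A = [0.16] × [0.14] = 0.0224
  p_B = [0.14] × [0.09] = 0.0126
  p_C = [0.14] × [0.06] = 0.0084
  p_D = [0.32] × [0.14] = 0.0448
Prior × likelihood for each component:
  w_A·p_A = 0.12 × 0.0224 = 0.002688
  w_B·p_B = 0.39 × 0.0126 = 0.004914
  w_C·p_C = 0.11 × 0.0084 = 0.000924
  w_D·p_D = 0.38 × 0.0448 = 0.017024
Denominator: 0.002688 + 0.004914 + 0.000924 + 0.017024 = 0.02555
P(Segment D | x₁,x₂) ≈ 0.6663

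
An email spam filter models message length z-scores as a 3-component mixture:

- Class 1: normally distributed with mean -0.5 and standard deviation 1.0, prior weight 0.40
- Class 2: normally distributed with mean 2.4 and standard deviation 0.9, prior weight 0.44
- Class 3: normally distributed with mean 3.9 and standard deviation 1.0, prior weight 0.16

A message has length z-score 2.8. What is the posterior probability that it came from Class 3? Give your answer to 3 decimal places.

0.164

P(component k | x) = π_k·f_k(x) / marginal(x), where marginal(x) = Σ_j π_j·f_j(x).
Evaluate each component's likelihood at the observed value:
  p_1 = 0.00172257
  p_2 = 0.401582
  p_3 = 0.217852
Prior × likelihood for each component:
  π_1·p_1 = 0.40 × 0.00172257 = 0.000689028
  π_2·p_2 = 0.44 × 0.401582 = 0.176696
  π_3·p_3 = 0.16 × 0.217852 = 0.0348563
Marginal: 0.000689028 + 0.176696 + 0.0348563 = 0.212241
Responsibility of Class 3: 0.0348563 / 0.212241 ≈ 0.164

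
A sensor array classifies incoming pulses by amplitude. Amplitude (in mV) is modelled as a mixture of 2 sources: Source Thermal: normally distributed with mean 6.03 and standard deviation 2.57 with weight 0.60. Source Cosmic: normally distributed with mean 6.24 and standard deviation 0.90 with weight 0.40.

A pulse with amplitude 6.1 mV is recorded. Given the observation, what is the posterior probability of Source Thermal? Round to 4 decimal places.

0.3470

The responsibility of component k is P(Z=k) f_k(x) divided by Σ_j P(Z=j) f_j(x).
Evaluate each component's likelihood at the observed value:
  f_Thermal = (1/(2.57·√(2π)))·exp(−(6.1−6.03)²/(2·2.57²)) = 0.155230·exp(-0.00037) = 0.155173
  f_Cosmic = (1/(0.90·√(2π)))·exp(−(6.1−6.24)²/(2·0.90²)) = 0.443269·exp(-0.01210) = 0.437939
Multiply by the mixture weights:
  P(Z=Thermal)·f_Thermal = 0.60 × 0.155173 = 0.0931037
  P(Z=Cosmic)·f_Cosmic = 0.40 × 0.437939 = 0.175175
Denominator: 0.0931037 + 0.175175 = 0.268279
Responsibility of Source Thermal: 0.0931037 / 0.268279 ≈ 0.3470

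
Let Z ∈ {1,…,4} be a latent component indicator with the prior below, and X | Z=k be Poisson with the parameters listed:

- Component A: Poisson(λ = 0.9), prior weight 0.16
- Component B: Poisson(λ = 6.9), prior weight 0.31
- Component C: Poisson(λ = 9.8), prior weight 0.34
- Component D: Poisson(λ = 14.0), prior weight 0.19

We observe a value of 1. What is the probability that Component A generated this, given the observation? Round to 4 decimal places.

0.9615

The responsibility of component k is π_k f_k(x) divided by Σ_j π_j f_j(x).
Evaluate each component's likelihood at the observed value:
  f_A = e^(−0.9)·0.9^1/1! = 0.365913
  f_B = e^(−6.9)·6.9^1/1! = 0.00695372
  f_C = e^(−9.8)·9.8^1/1! = 0.000543426
  f_D = e^(−14.0)·14.0^1/1! = 1.16414e-05
Prior × likelihood for each component:
  π_A·f_A = 0.16 × 0.365913 = 0.058546
  π_B·f_B = 0.31 × 0.00695372 = 0.00215565
  π_C·f_C = 0.34 × 0.000543426 = 0.000184765
  π_D·f_D = 0.19 × 1.16414e-05 = 2.21187e-06
Marginal: 0.058546 + 0.00215565 + 0.000184765 + 2.21187e-06 = 0.0608887
P(Component A | data) = 0.058546 / 0.0608887 ≈ 0.9615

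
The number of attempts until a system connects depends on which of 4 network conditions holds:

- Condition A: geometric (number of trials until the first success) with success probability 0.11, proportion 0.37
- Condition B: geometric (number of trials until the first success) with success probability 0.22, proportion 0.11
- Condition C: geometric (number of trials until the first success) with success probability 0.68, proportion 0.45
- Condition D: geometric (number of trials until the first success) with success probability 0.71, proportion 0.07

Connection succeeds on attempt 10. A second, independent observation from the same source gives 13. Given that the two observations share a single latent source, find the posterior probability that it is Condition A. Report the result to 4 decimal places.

0.9307

By Bayes' theorem, P(k | x) = π_k f_k(x) / Σ_j π_j f_j(x).
Since both observations come from the same component, the likelihood for component k is f_k(x₁)·f_k(x₂).
  p_A = [0.11·(1−0.11)^9 = 0.11·0.350356 = 0.0385392] × [0.0271689] = 0.00104707
  p_B = [0.22·(1−0.22)^9 = 0.22·0.106869 = 0.0235112] × [0.0111573] = 0.00026232
  p_C = [0.68·(1−0.68)^9 = 0.68·3.51844e-05 = 2.39254e-05] × [7.83987e-07] = 1.87572e-11
  p_D = [0.71·(1−0.71)^9 = 0.71·1.45071e-05 = 1.03001e-05] × [2.51208e-07] = 2.58747e-12
Unnormalised posteriors:
  π_A·p_A = 0.37 × 0.00104707 = 0.000387416
  π_B·p_B = 0.11 × 0.00026232 = 2.88552e-05
  π_C·p_C = 0.45 × 1.87572e-11 = 8.44073e-12
  π_D·p_D = 0.07 × 2.58747e-12 = 1.81123e-13
Sum: 0.000387416 + 2.88552e-05 + 8.44073e-12 + 1.81123e-13 = 0.000416271
P(Condition A | x) ≈ 0.9307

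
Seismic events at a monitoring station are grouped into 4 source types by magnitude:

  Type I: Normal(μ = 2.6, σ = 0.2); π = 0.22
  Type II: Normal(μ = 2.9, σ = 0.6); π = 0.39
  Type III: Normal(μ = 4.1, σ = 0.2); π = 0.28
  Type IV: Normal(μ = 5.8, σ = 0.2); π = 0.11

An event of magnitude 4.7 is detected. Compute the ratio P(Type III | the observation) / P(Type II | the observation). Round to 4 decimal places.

Only the two components matter; the odds are (π_i f_i(x)) / (π_j f_j(x)).
Evaluate each component's likelihood at the observed value:
  f_I = (1/(0.2·√(2π)))·exp(−(4.7−2.6)²/(2·0.2²)) = 1.994711·exp(-55.12500) = 2.28769e-24
  f_II = (1/(0.6·√(2π)))·exp(−(4.7−2.9)²/(2·0.6²)) = 0.664904·exp(-4.50000) = 0.00738641
  f_III = (1/(0.2·√(2π)))·exp(−(4.7−4.1)²/(2·0.2²)) = 1.994711·exp(-4.50000) = 0.0221592
  f_IV = (1/(0.2·√(2π)))·exp(−(4.7−5.8)²/(2·0.2²)) = 1.994711·exp(-15.12500) = 5.38488e-07
0.00620459 / 0.0028807 ≈ 2.1538

2.1538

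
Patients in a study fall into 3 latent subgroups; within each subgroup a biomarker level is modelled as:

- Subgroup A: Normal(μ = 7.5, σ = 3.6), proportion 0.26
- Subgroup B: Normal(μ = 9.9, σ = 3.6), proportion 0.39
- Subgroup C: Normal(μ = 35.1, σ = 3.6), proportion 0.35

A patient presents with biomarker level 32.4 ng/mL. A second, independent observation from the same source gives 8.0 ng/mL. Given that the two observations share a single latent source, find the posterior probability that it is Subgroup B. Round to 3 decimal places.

Apply Bayes' rule: the posterior for each component is proportional to its prior times its likelihood at x.
Since both observations come from the same component, the likelihood for component k is f_k(x₁)·f_k(x₂).
  L_A = [4.5313e-12] × [0.109754] = 4.97327e-13
  L_B = [3.65001e-10] × [0.0964098] = 3.51896e-11
  L_C = [0.0836493] × [5.4882e-14] = 4.59084e-15
Weight by the priors:
  w_A·L_A = 0.26 × 4.97327e-13 = 1.29305e-13
  w_B·L_B = 0.39 × 3.51896e-11 = 1.3724e-11
  w_C·L_C = 0.35 × 4.59084e-15 = 1.60679e-15
Normaliser: 1.29305e-13 + 1.3724e-11 + 1.60679e-15 = 1.38549e-11
Responsibility of Subgroup B: 1.3724e-11 / 1.38549e-11 ≈ 0.991

0.991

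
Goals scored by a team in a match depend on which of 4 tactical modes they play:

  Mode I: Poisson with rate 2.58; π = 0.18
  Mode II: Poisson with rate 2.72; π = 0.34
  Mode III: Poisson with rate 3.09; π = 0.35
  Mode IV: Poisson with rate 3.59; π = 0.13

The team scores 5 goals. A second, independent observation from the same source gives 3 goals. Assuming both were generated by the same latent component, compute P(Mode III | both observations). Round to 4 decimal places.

Posterior ∝ prior × likelihood, so P(k | x) ∝ π_k f_k(x); normalise over all components.
Since both observations come from the same component, the likelihood for component k is f_k(x₁)·f_k(x₂).
  p_I = [0.0721834] × [0.216884] = 0.0156555
  p_II = [0.0817301] × [0.22094] = 0.0180575
  p_III = [0.106817] × [0.223745] = 0.0238999
  p_IV = [0.137143] × [0.212821] = 0.0291869
Unnormalised posteriors:
  π_I·p_I = 0.18 × 0.0156555 = 0.00281798
  π_II·p_II = 0.34 × 0.0180575 = 0.00613954
  π_III·p_III = 0.35 × 0.0238999 = 0.00836495
  π_IV·p_IV = 0.13 × 0.0291869 = 0.0037943
Evidence: 0.00281798 + 0.00613954 + 0.00836495 + 0.0037943 = 0.0211168
Responsibility of Mode III: 0.00836495 / 0.0211168 ≈ 0.3961

0.3961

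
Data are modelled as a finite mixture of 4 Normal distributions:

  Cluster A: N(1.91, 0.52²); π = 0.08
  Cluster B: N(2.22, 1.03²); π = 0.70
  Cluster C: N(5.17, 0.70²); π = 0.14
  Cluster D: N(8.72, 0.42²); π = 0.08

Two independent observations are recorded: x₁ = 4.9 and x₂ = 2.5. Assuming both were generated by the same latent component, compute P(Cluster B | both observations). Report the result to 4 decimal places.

The responsibility of component k is w_k f_k(x) divided by Σ_j w_j f_j(x).
Since both observations come from the same component, the likelihood for component k is f_k(x₁)·f_k(x₂).
  L_A = [(1/(0.52·√(2π)))·exp(−(4.9−1.91)²/(2·0.52²)) = 0.767197·exp(-16.53125) = 5.07547e-08] × [0.403053] = 2.04568e-08
  L_B = [(1/(1.03·√(2π)))·exp(−(4.9−2.22)²/(2·1.03²)) = 0.387323·exp(-3.38505) = 0.0131209] × [0.373272] = 0.00489767
  L_C = [(1/(0.70·√(2π)))·exp(−(4.9−5.17)²/(2·0.70²)) = 0.569918·exp(-0.07439) = 0.529061] × [0.00039499] = 0.000208974
  L_D = [(1/(0.42·√(2π)))·exp(−(4.9−8.72)²/(2·0.42²)) = 0.949863·exp(-41.36168) = 1.03398e-18] × [2.25162e-48] = 2.32813e-66
Multiply by the mixture weights:
  w_A·L_A = 0.08 × 2.04568e-08 = 1.63654e-09
  w_B·L_B = 0.70 × 0.00489767 = 0.00342837
  w_C·L_C = 0.14 × 0.000208974 = 2.92563e-05
  w_D·L_D = 0.08 × 2.32813e-66 = 1.8625e-67
Marginal: 1.63654e-09 + 0.00342837 + 2.92563e-05 + 1.8625e-67 = 0.00345763
P(Cluster B | data) ≈ 0.9915

0.9915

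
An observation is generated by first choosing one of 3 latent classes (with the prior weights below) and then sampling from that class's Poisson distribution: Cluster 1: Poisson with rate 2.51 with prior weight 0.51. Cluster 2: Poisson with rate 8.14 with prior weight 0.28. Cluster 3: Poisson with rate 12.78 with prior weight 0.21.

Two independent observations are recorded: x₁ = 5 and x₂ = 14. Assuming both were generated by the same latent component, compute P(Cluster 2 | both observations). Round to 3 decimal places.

0.730

The responsibility of component k is P(Z=k) f_k(x) divided by Σ_j P(Z=j) f_j(x).
Since both observations come from the same component, the likelihood for component k is f_k(x₁)·f_k(x₂).
  p_1 = [0.0674696] × [3.67235e-07] = 2.47772e-08
  p_2 = [0.0868528] × [0.0187576] = 0.00162915
  p_3 = [0.00800183] × [0.100171] = 0.000801548
Weight by the priors:
  P(Z=1)·p_1 = 0.51 × 2.47772e-08 = 1.26364e-08
  P(Z=2)·p_2 = 0.28 × 0.00162915 = 0.000456161
  P(Z=3)·p_3 = 0.21 × 0.000801548 = 0.000168325
Sum: 1.26364e-08 + 0.000456161 + 0.000168325 = 0.000624499
So the posterior for Cluster 2 is 0.000456161 / 0.000624499 ≈ 0.730.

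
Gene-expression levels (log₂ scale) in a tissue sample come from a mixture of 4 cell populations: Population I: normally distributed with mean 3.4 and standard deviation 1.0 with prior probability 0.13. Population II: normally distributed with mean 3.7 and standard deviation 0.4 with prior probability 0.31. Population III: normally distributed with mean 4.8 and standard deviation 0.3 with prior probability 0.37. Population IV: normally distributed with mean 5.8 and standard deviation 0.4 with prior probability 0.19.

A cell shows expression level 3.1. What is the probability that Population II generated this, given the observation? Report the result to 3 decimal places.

The responsibility of component k is π_k f_k(x) divided by Σ_j π_j f_j(x).
Component likelihoods at x = 3.1:
  p_I = 0.381388
  p_II = 0.323794
  p_III = 1.41563e-07
  p_IV = 1.27373e-10
Multiply by the mixture weights:
  π_I·p_I = 0.13 × 0.381388 = 0.0495804
  π_II·p_II = 0.31 × 0.323794 = 0.100376
  π_III·p_III = 0.37 × 1.41563e-07 = 5.23783e-08
  π_IV·p_IV = 0.19 × 1.27373e-10 = 2.4201e-11
Normaliser: 0.0495804 + 0.100376 + 5.23783e-08 + 2.4201e-11 = 0.149957
P(Population II | x) = 0.100376 / 0.149957 ≈ 0.669

0.669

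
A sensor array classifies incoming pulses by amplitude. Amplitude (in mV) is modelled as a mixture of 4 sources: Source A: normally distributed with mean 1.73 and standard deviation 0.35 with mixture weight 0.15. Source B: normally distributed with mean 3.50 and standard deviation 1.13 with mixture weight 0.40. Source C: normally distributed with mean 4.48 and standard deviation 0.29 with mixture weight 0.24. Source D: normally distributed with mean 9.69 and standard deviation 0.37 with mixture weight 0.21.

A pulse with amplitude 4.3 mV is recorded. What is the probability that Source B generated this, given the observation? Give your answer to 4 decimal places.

The responsibility of component k is π_k f_k(x) divided by Σ_j π_j f_j(x).
Evaluate each component's likelihood at the observed value:
  f_A = (1/(0.35·√(2π)))·exp(−(4.3−1.73)²/(2·0.35²)) = 1.139835·exp(-26.95878) = 2.23252e-12
  f_B = (1/(1.13·√(2π)))·exp(−(4.3−3.50)²/(2·1.13²)) = 0.353046·exp(-0.25061) = 0.274786
  f_C = (1/(0.29·√(2π)))·exp(−(4.3−4.48)²/(2·0.29²)) = 1.375663·exp(-0.19263) = 1.13463
  f_D = (1/(0.37·√(2π)))·exp(−(4.3−9.69)²/(2·0.37²)) = 1.078222·exp(-106.10701) = 8.93343e-47
Unnormalised posteriors:
  π_A·f_A = 0.15 × 2.23252e-12 = 3.34877e-13
  π_B·f_B = 0.40 × 0.274786 = 0.109914
  π_C·f_C = 0.24 × 1.13463 = 0.272312
  π_D·f_D = 0.21 × 8.93343e-47 = 1.87602e-47
Denominator: 3.34877e-13 + 0.109914 + 0.272312 + 1.87602e-47 = 0.382226
P(Source B | x) = 0.109914 / 0.382226 ≈ 0.2876

0.2876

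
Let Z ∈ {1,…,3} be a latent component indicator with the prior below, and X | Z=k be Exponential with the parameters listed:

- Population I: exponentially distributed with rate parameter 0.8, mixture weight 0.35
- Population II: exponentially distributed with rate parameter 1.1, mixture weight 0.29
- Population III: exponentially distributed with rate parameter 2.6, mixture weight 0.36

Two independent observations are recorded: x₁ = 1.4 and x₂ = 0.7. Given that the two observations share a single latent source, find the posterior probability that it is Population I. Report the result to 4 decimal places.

0.4802

Apply Bayes' rule: the posterior for each component is proportional to its prior times its likelihood at x.
Since both observations come from the same component, the likelihood for component k is f_k(x₁)·f_k(x₂).
  f_I = [0.8·e^(−0.8·1.4) = 0.8·e^(−1.1200) = 0.261024] × [0.456967] = 0.119279
  f_II = [1.1·e^(−1.1·1.4) = 1.1·e^(−1.5400) = 0.235819] × [0.509314] = 0.120106
  f_III = [2.6·e^(−2.6·1.4) = 2.6·e^(−3.6400) = 0.0682561] × [0.421267] = 0.028754
Prior × likelihood for each component:
  π_I·f_I = 0.35 × 0.119279 = 0.0417478
  π_II·f_II = 0.29 × 0.120106 = 0.0348308
  π_III·f_III = 0.36 × 0.028754 = 0.0103515
Marginal: 0.0417478 + 0.0348308 + 0.0103515 = 0.08693
P(Population I | x) = 0.0417478 / 0.08693 ≈ 0.4802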